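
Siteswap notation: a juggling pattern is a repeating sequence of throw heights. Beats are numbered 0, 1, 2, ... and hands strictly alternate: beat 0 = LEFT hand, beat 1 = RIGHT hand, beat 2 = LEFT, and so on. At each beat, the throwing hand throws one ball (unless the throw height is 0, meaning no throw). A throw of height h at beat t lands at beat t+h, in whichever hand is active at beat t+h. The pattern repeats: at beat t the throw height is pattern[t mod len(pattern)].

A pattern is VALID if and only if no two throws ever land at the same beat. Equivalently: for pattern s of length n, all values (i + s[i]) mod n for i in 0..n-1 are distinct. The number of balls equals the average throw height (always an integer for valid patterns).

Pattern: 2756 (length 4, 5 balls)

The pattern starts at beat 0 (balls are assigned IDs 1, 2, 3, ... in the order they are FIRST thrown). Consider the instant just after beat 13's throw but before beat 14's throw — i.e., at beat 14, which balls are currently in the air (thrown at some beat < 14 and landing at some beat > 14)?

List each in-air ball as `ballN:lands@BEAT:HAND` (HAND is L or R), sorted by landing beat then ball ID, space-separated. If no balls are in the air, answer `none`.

Answer: ball2:lands@15:R ball3:lands@16:L ball4:lands@17:R ball1:lands@20:L

Derivation:
Beat 0 (L): throw ball1 h=2 -> lands@2:L; in-air after throw: [b1@2:L]
Beat 1 (R): throw ball2 h=7 -> lands@8:L; in-air after throw: [b1@2:L b2@8:L]
Beat 2 (L): throw ball1 h=5 -> lands@7:R; in-air after throw: [b1@7:R b2@8:L]
Beat 3 (R): throw ball3 h=6 -> lands@9:R; in-air after throw: [b1@7:R b2@8:L b3@9:R]
Beat 4 (L): throw ball4 h=2 -> lands@6:L; in-air after throw: [b4@6:L b1@7:R b2@8:L b3@9:R]
Beat 5 (R): throw ball5 h=7 -> lands@12:L; in-air after throw: [b4@6:L b1@7:R b2@8:L b3@9:R b5@12:L]
Beat 6 (L): throw ball4 h=5 -> lands@11:R; in-air after throw: [b1@7:R b2@8:L b3@9:R b4@11:R b5@12:L]
Beat 7 (R): throw ball1 h=6 -> lands@13:R; in-air after throw: [b2@8:L b3@9:R b4@11:R b5@12:L b1@13:R]
Beat 8 (L): throw ball2 h=2 -> lands@10:L; in-air after throw: [b3@9:R b2@10:L b4@11:R b5@12:L b1@13:R]
Beat 9 (R): throw ball3 h=7 -> lands@16:L; in-air after throw: [b2@10:L b4@11:R b5@12:L b1@13:R b3@16:L]
Beat 10 (L): throw ball2 h=5 -> lands@15:R; in-air after throw: [b4@11:R b5@12:L b1@13:R b2@15:R b3@16:L]
Beat 11 (R): throw ball4 h=6 -> lands@17:R; in-air after throw: [b5@12:L b1@13:R b2@15:R b3@16:L b4@17:R]
Beat 12 (L): throw ball5 h=2 -> lands@14:L; in-air after throw: [b1@13:R b5@14:L b2@15:R b3@16:L b4@17:R]
Beat 13 (R): throw ball1 h=7 -> lands@20:L; in-air after throw: [b5@14:L b2@15:R b3@16:L b4@17:R b1@20:L]
Beat 14 (L): throw ball5 h=5 -> lands@19:R; in-air after throw: [b2@15:R b3@16:L b4@17:R b5@19:R b1@20:L]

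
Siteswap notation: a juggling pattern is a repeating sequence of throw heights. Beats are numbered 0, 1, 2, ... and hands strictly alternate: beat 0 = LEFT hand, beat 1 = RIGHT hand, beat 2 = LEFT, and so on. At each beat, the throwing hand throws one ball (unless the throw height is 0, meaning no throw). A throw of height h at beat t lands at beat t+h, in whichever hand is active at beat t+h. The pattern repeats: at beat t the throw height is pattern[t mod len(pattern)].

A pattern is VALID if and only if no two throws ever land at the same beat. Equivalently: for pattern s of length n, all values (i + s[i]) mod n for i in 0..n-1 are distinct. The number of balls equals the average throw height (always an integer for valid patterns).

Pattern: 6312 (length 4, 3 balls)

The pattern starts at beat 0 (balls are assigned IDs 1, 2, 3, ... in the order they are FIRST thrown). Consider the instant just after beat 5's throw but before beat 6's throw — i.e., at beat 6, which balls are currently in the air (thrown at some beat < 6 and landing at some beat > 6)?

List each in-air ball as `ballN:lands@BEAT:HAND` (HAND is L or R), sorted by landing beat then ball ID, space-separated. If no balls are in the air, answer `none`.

Answer: ball3:lands@8:L ball2:lands@10:L

Derivation:
Beat 0 (L): throw ball1 h=6 -> lands@6:L; in-air after throw: [b1@6:L]
Beat 1 (R): throw ball2 h=3 -> lands@4:L; in-air after throw: [b2@4:L b1@6:L]
Beat 2 (L): throw ball3 h=1 -> lands@3:R; in-air after throw: [b3@3:R b2@4:L b1@6:L]
Beat 3 (R): throw ball3 h=2 -> lands@5:R; in-air after throw: [b2@4:L b3@5:R b1@6:L]
Beat 4 (L): throw ball2 h=6 -> lands@10:L; in-air after throw: [b3@5:R b1@6:L b2@10:L]
Beat 5 (R): throw ball3 h=3 -> lands@8:L; in-air after throw: [b1@6:L b3@8:L b2@10:L]
Beat 6 (L): throw ball1 h=1 -> lands@7:R; in-air after throw: [b1@7:R b3@8:L b2@10:L]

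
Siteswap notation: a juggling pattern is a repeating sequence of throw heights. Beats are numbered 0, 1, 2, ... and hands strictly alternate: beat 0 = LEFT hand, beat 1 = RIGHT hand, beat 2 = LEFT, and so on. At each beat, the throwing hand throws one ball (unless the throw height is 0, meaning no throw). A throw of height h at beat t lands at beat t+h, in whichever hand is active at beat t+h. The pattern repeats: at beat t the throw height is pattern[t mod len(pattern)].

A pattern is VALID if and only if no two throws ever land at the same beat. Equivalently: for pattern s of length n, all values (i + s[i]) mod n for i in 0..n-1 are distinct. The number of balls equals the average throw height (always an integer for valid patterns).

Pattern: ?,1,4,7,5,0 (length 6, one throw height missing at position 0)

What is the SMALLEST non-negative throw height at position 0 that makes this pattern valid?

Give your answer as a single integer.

i=0: s[i]=? (unknown)
i=1: (1 + 1) mod 6 = 2
i=2: (2 + 4) mod 6 = 0
i=3: (3 + 7) mod 6 = 4
i=4: (4 + 5) mod 6 = 3
i=5: (5 + 0) mod 6 = 5
Known residues: [0, 2, 3, 4, 5]; need a permutation of 0..5, so missing residue r = 1
Need (0 + s) mod 6 = 1; smallest s = (1 - 0) mod 6 = 1

Answer: 1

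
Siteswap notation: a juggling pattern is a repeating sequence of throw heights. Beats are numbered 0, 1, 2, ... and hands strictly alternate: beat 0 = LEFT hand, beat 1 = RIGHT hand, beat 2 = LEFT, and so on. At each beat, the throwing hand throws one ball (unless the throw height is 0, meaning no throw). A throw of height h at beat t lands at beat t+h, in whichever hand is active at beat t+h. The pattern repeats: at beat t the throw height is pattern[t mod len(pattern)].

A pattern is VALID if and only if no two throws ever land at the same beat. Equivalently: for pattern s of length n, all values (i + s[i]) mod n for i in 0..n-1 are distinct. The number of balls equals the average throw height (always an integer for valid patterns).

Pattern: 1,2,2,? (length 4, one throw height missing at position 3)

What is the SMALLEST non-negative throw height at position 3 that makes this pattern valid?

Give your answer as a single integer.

Answer: 3

Derivation:
i=0: (0 + 1) mod 4 = 1
i=1: (1 + 2) mod 4 = 3
i=2: (2 + 2) mod 4 = 0
i=3: s[i]=? (unknown)
Known residues: [0, 1, 3]; need a permutation of 0..3, so missing residue r = 2
Need (3 + s) mod 4 = 2; smallest s = (2 - 3) mod 4 = 3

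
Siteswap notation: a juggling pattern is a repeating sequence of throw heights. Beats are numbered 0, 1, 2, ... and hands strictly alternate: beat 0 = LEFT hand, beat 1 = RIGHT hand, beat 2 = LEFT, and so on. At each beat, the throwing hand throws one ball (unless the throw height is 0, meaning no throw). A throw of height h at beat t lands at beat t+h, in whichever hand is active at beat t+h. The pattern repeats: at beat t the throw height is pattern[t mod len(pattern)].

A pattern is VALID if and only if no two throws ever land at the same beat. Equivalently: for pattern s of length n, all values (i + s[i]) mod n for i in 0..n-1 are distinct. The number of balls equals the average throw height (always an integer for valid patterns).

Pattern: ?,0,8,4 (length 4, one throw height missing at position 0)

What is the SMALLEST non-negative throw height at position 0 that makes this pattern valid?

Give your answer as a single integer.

Answer: 0

Derivation:
i=0: s[i]=? (unknown)
i=1: (1 + 0) mod 4 = 1
i=2: (2 + 8) mod 4 = 2
i=3: (3 + 4) mod 4 = 3
Known residues: [1, 2, 3]; need a permutation of 0..3, so missing residue r = 0
Need (0 + s) mod 4 = 0; smallest s = (0 - 0) mod 4 = 0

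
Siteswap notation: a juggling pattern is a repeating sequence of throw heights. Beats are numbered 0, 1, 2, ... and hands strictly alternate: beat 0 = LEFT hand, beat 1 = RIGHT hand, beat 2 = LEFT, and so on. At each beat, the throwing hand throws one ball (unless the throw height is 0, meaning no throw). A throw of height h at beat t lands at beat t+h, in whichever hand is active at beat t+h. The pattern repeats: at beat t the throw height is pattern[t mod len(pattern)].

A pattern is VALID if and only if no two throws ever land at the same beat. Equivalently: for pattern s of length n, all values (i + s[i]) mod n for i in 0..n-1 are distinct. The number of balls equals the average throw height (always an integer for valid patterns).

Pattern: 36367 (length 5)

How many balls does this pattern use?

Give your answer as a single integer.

Pattern = [3, 6, 3, 6, 7], length n = 5
  position 0: throw height = 3, running sum = 3
  position 1: throw height = 6, running sum = 9
  position 2: throw height = 3, running sum = 12
  position 3: throw height = 6, running sum = 18
  position 4: throw height = 7, running sum = 25
Total sum = 25; balls = sum / n = 25 / 5 = 5

Answer: 5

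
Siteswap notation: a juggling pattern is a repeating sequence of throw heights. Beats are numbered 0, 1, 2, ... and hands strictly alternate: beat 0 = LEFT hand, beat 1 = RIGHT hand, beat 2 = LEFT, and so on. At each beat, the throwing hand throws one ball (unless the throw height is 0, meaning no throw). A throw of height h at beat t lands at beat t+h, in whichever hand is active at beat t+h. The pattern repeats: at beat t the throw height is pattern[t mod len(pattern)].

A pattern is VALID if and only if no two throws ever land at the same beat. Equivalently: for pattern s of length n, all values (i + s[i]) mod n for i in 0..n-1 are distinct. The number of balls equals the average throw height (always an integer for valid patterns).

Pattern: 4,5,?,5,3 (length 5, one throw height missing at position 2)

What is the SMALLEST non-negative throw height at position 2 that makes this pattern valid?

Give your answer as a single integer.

i=0: (0 + 4) mod 5 = 4
i=1: (1 + 5) mod 5 = 1
i=2: s[i]=? (unknown)
i=3: (3 + 5) mod 5 = 3
i=4: (4 + 3) mod 5 = 2
Known residues: [1, 2, 3, 4]; need a permutation of 0..4, so missing residue r = 0
Need (2 + s) mod 5 = 0; smallest s = (0 - 2) mod 5 = 3

Answer: 3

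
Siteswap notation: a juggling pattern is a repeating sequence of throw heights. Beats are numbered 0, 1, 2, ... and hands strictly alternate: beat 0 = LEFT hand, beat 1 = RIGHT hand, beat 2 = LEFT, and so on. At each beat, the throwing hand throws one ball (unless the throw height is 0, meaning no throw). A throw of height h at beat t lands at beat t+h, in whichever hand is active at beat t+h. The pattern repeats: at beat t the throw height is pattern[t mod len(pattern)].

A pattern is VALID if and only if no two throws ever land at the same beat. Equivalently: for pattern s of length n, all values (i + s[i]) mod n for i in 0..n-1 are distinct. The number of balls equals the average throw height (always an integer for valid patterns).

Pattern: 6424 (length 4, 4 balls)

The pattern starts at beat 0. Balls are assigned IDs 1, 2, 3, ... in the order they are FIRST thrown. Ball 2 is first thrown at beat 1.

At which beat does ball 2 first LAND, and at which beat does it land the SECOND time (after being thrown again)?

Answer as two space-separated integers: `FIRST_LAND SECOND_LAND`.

Answer: 5 9

Derivation:
Beat 0 (L): throw ball1 h=6 -> lands@6:L; in-air after throw: [b1@6:L]
Beat 1 (R): throw ball2 h=4 -> lands@5:R; in-air after throw: [b2@5:R b1@6:L]
Beat 2 (L): throw ball3 h=2 -> lands@4:L; in-air after throw: [b3@4:L b2@5:R b1@6:L]
Beat 3 (R): throw ball4 h=4 -> lands@7:R; in-air after throw: [b3@4:L b2@5:R b1@6:L b4@7:R]
Beat 4 (L): throw ball3 h=6 -> lands@10:L; in-air after throw: [b2@5:R b1@6:L b4@7:R b3@10:L]
Beat 5 (R): throw ball2 h=4 -> lands@9:R; in-air after throw: [b1@6:L b4@7:R b2@9:R b3@10:L]
Beat 6 (L): throw ball1 h=2 -> lands@8:L; in-air after throw: [b4@7:R b1@8:L b2@9:R b3@10:L]
Beat 7 (R): throw ball4 h=4 -> lands@11:R; in-air after throw: [b1@8:L b2@9:R b3@10:L b4@11:R]
Beat 8 (L): throw ball1 h=6 -> lands@14:L; in-air after throw: [b2@9:R b3@10:L b4@11:R b1@14:L]
Beat 9 (R): throw ball2 h=4 -> lands@13:R; in-air after throw: [b3@10:L b4@11:R b2@13:R b1@14:L]
Ball 2: thrown@1 h=4 -> first land @5; rethrown@5 h=4 -> second land @9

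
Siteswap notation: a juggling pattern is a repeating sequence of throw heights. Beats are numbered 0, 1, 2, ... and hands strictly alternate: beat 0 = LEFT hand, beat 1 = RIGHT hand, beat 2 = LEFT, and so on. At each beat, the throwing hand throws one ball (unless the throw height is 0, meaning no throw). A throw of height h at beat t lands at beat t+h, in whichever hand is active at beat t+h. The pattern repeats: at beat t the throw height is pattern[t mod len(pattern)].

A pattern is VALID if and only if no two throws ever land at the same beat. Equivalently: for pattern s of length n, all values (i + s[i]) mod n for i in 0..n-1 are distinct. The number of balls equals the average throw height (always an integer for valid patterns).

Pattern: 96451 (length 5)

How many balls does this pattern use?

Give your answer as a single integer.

Answer: 5

Derivation:
Pattern = [9, 6, 4, 5, 1], length n = 5
  position 0: throw height = 9, running sum = 9
  position 1: throw height = 6, running sum = 15
  position 2: throw height = 4, running sum = 19
  position 3: throw height = 5, running sum = 24
  position 4: throw height = 1, running sum = 25
Total sum = 25; balls = sum / n = 25 / 5 = 5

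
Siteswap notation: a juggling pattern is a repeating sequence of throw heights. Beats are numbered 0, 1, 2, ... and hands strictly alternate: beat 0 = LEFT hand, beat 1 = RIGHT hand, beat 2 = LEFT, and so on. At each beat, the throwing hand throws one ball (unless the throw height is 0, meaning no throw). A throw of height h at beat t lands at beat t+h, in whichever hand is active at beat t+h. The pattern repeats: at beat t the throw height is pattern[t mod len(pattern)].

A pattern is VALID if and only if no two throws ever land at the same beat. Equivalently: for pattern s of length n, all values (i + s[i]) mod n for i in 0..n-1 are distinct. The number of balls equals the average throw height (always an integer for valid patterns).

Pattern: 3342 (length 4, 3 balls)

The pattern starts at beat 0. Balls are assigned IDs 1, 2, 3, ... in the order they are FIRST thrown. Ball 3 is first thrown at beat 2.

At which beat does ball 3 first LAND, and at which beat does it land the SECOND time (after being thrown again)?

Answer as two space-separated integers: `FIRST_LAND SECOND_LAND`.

Answer: 6 10

Derivation:
Beat 0 (L): throw ball1 h=3 -> lands@3:R; in-air after throw: [b1@3:R]
Beat 1 (R): throw ball2 h=3 -> lands@4:L; in-air after throw: [b1@3:R b2@4:L]
Beat 2 (L): throw ball3 h=4 -> lands@6:L; in-air after throw: [b1@3:R b2@4:L b3@6:L]
Beat 3 (R): throw ball1 h=2 -> lands@5:R; in-air after throw: [b2@4:L b1@5:R b3@6:L]
Beat 4 (L): throw ball2 h=3 -> lands@7:R; in-air after throw: [b1@5:R b3@6:L b2@7:R]
Beat 5 (R): throw ball1 h=3 -> lands@8:L; in-air after throw: [b3@6:L b2@7:R b1@8:L]
Beat 6 (L): throw ball3 h=4 -> lands@10:L; in-air after throw: [b2@7:R b1@8:L b3@10:L]
Beat 7 (R): throw ball2 h=2 -> lands@9:R; in-air after throw: [b1@8:L b2@9:R b3@10:L]
Beat 8 (L): throw ball1 h=3 -> lands@11:R; in-air after throw: [b2@9:R b3@10:L b1@11:R]
Beat 9 (R): throw ball2 h=3 -> lands@12:L; in-air after throw: [b3@10:L b1@11:R b2@12:L]
Beat 10 (L): throw ball3 h=4 -> lands@14:L; in-air after throw: [b1@11:R b2@12:L b3@14:L]
Ball 3: thrown@2 h=4 -> first land @6; rethrown@6 h=4 -> second land @10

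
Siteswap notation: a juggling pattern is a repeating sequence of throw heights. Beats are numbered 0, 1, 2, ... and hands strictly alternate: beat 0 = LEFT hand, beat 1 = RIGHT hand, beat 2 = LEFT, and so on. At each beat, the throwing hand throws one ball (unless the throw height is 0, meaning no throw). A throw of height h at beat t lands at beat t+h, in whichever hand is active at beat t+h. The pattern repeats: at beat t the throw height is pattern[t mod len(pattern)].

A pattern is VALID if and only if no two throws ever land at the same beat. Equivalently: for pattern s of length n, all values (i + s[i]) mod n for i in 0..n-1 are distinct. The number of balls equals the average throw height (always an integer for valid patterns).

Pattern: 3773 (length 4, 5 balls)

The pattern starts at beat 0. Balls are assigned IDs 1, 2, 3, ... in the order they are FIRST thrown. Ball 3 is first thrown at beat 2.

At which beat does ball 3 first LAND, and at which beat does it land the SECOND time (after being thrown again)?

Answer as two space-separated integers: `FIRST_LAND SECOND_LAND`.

Beat 0 (L): throw ball1 h=3 -> lands@3:R; in-air after throw: [b1@3:R]
Beat 1 (R): throw ball2 h=7 -> lands@8:L; in-air after throw: [b1@3:R b2@8:L]
Beat 2 (L): throw ball3 h=7 -> lands@9:R; in-air after throw: [b1@3:R b2@8:L b3@9:R]
Beat 3 (R): throw ball1 h=3 -> lands@6:L; in-air after throw: [b1@6:L b2@8:L b3@9:R]
Beat 4 (L): throw ball4 h=3 -> lands@7:R; in-air after throw: [b1@6:L b4@7:R b2@8:L b3@9:R]
Beat 5 (R): throw ball5 h=7 -> lands@12:L; in-air after throw: [b1@6:L b4@7:R b2@8:L b3@9:R b5@12:L]
Beat 6 (L): throw ball1 h=7 -> lands@13:R; in-air after throw: [b4@7:R b2@8:L b3@9:R b5@12:L b1@13:R]
Beat 7 (R): throw ball4 h=3 -> lands@10:L; in-air after throw: [b2@8:L b3@9:R b4@10:L b5@12:L b1@13:R]
Beat 8 (L): throw ball2 h=3 -> lands@11:R; in-air after throw: [b3@9:R b4@10:L b2@11:R b5@12:L b1@13:R]
Beat 9 (R): throw ball3 h=7 -> lands@16:L; in-air after throw: [b4@10:L b2@11:R b5@12:L b1@13:R b3@16:L]
Beat 10 (L): throw ball4 h=7 -> lands@17:R; in-air after throw: [b2@11:R b5@12:L b1@13:R b3@16:L b4@17:R]
Beat 11 (R): throw ball2 h=3 -> lands@14:L; in-air after throw: [b5@12:L b1@13:R b2@14:L b3@16:L b4@17:R]
Beat 12 (L): throw ball5 h=3 -> lands@15:R; in-air after throw: [b1@13:R b2@14:L b5@15:R b3@16:L b4@17:R]
Beat 13 (R): throw ball1 h=7 -> lands@20:L; in-air after throw: [b2@14:L b5@15:R b3@16:L b4@17:R b1@20:L]
Beat 14 (L): throw ball2 h=7 -> lands@21:R; in-air after throw: [b5@15:R b3@16:L b4@17:R b1@20:L b2@21:R]
Beat 15 (R): throw ball5 h=3 -> lands@18:L; in-air after throw: [b3@16:L b4@17:R b5@18:L b1@20:L b2@21:R]
Beat 16 (L): throw ball3 h=3 -> lands@19:R; in-air after throw: [b4@17:R b5@18:L b3@19:R b1@20:L b2@21:R]
Ball 3: thrown@2 h=7 -> first land @9; rethrown@9 h=7 -> second land @16

Answer: 9 16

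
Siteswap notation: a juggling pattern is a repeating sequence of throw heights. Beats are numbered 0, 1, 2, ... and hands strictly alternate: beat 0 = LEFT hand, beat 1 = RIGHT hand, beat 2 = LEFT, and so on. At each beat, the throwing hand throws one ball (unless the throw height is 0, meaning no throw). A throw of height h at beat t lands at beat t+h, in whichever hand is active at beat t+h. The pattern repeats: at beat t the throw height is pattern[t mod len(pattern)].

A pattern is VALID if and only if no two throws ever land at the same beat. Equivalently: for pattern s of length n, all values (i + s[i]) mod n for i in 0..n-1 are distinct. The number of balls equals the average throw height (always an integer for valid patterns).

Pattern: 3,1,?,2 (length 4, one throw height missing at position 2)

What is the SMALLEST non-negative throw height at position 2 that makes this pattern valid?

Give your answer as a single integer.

i=0: (0 + 3) mod 4 = 3
i=1: (1 + 1) mod 4 = 2
i=2: s[i]=? (unknown)
i=3: (3 + 2) mod 4 = 1
Known residues: [1, 2, 3]; need a permutation of 0..3, so missing residue r = 0
Need (2 + s) mod 4 = 0; smallest s = (0 - 2) mod 4 = 2

Answer: 2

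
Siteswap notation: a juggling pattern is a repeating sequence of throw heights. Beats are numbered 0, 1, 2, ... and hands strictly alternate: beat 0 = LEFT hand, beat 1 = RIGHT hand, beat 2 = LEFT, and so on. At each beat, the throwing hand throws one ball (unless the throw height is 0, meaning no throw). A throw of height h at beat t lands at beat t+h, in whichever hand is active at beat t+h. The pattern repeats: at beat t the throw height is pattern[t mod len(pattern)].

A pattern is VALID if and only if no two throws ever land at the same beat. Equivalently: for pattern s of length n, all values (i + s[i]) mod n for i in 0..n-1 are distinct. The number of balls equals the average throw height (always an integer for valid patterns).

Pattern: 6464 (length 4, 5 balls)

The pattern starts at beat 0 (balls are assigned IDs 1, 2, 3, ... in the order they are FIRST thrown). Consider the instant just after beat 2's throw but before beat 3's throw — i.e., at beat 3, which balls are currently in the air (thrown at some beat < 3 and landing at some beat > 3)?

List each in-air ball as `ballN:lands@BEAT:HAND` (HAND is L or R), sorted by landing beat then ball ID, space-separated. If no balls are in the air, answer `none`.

Answer: ball2:lands@5:R ball1:lands@6:L ball3:lands@8:L

Derivation:
Beat 0 (L): throw ball1 h=6 -> lands@6:L; in-air after throw: [b1@6:L]
Beat 1 (R): throw ball2 h=4 -> lands@5:R; in-air after throw: [b2@5:R b1@6:L]
Beat 2 (L): throw ball3 h=6 -> lands@8:L; in-air after throw: [b2@5:R b1@6:L b3@8:L]
Beat 3 (R): throw ball4 h=4 -> lands@7:R; in-air after throw: [b2@5:R b1@6:L b4@7:R b3@8:L]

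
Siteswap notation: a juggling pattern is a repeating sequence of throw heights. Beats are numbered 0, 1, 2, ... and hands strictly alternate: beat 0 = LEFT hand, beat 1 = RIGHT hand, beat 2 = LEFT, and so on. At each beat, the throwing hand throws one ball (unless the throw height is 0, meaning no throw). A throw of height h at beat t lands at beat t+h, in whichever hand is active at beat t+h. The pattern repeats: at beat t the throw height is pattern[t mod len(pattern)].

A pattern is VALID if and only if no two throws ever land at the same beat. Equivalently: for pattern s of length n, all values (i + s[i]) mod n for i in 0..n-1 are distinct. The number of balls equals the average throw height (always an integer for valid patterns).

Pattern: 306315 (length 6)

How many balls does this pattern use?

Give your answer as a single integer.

Pattern = [3, 0, 6, 3, 1, 5], length n = 6
  position 0: throw height = 3, running sum = 3
  position 1: throw height = 0, running sum = 3
  position 2: throw height = 6, running sum = 9
  position 3: throw height = 3, running sum = 12
  position 4: throw height = 1, running sum = 13
  position 5: throw height = 5, running sum = 18
Total sum = 18; balls = sum / n = 18 / 6 = 3

Answer: 3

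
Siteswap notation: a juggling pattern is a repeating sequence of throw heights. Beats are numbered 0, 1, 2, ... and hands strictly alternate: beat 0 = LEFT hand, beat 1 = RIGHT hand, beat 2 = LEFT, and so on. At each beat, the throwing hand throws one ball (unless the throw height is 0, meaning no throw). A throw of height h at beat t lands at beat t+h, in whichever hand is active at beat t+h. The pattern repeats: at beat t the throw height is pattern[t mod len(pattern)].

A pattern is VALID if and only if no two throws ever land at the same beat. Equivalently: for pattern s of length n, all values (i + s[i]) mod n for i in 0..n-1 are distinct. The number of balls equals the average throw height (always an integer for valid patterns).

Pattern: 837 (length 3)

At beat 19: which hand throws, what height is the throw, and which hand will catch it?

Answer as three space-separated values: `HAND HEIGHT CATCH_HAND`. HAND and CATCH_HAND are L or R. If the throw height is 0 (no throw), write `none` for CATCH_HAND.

Beat 19: 19 mod 2 = 1, so hand = R
Throw height = pattern[19 mod 3] = pattern[1] = 3
Lands at beat 19+3=22, 22 mod 2 = 0, so catch hand = L

Answer: R 3 L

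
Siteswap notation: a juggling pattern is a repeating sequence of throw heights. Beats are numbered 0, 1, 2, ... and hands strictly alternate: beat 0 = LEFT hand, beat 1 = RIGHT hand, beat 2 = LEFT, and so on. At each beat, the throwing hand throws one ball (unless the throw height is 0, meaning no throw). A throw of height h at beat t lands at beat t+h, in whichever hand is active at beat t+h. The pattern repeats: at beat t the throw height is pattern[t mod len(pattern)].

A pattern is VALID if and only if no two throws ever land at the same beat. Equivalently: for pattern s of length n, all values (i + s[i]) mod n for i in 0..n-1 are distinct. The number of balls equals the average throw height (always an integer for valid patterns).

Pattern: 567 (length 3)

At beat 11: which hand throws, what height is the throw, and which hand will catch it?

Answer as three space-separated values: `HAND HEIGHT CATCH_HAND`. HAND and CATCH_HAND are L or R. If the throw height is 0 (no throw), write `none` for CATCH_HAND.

Answer: R 7 L

Derivation:
Beat 11: 11 mod 2 = 1, so hand = R
Throw height = pattern[11 mod 3] = pattern[2] = 7
Lands at beat 11+7=18, 18 mod 2 = 0, so catch hand = L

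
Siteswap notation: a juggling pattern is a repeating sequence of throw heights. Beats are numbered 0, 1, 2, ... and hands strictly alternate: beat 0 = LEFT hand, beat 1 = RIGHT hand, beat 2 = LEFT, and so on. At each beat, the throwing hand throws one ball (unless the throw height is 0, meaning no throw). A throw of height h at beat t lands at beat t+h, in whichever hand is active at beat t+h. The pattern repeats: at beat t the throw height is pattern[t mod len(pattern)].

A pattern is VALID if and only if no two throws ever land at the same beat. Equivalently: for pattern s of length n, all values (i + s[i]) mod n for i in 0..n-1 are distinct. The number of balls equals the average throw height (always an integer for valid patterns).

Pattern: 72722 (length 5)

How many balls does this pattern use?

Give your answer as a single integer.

Answer: 4

Derivation:
Pattern = [7, 2, 7, 2, 2], length n = 5
  position 0: throw height = 7, running sum = 7
  position 1: throw height = 2, running sum = 9
  position 2: throw height = 7, running sum = 16
  position 3: throw height = 2, running sum = 18
  position 4: throw height = 2, running sum = 20
Total sum = 20; balls = sum / n = 20 / 5 = 4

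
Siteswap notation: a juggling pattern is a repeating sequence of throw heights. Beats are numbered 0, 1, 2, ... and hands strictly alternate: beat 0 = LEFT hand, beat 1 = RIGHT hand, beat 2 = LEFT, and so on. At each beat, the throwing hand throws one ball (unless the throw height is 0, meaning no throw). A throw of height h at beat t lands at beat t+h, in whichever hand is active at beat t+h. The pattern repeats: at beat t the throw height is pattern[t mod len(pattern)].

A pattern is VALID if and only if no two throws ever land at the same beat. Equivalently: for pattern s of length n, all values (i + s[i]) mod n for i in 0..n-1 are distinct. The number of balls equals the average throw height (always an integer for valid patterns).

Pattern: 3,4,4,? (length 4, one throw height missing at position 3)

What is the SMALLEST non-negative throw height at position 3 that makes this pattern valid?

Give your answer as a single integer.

Answer: 1

Derivation:
i=0: (0 + 3) mod 4 = 3
i=1: (1 + 4) mod 4 = 1
i=2: (2 + 4) mod 4 = 2
i=3: s[i]=? (unknown)
Known residues: [1, 2, 3]; need a permutation of 0..3, so missing residue r = 0
Need (3 + s) mod 4 = 0; smallest s = (0 - 3) mod 4 = 1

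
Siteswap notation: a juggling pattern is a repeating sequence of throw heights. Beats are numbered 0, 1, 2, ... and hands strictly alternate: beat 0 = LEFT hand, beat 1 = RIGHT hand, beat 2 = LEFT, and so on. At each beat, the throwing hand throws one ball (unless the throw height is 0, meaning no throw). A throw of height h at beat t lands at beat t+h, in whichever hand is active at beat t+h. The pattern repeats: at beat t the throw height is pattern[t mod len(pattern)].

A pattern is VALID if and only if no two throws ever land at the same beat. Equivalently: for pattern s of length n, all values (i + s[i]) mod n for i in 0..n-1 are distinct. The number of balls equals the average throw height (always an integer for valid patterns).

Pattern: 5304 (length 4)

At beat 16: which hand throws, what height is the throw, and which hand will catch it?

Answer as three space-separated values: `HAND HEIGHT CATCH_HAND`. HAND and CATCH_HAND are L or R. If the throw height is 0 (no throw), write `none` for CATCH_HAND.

Beat 16: 16 mod 2 = 0, so hand = L
Throw height = pattern[16 mod 4] = pattern[0] = 5
Lands at beat 16+5=21, 21 mod 2 = 1, so catch hand = R

Answer: L 5 R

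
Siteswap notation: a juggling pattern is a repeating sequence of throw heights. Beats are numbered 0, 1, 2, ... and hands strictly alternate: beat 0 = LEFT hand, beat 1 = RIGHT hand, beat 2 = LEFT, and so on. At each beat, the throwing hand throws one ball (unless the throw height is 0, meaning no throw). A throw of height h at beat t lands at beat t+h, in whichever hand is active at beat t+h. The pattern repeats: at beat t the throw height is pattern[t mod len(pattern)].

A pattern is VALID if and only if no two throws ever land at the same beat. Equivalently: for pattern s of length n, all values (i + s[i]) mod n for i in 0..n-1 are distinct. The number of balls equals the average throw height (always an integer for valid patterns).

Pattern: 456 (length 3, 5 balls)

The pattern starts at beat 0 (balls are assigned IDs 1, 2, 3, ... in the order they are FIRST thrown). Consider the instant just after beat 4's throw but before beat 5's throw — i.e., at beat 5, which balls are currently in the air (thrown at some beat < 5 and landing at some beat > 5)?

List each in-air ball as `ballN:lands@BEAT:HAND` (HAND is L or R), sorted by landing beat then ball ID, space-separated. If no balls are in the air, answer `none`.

Beat 0 (L): throw ball1 h=4 -> lands@4:L; in-air after throw: [b1@4:L]
Beat 1 (R): throw ball2 h=5 -> lands@6:L; in-air after throw: [b1@4:L b2@6:L]
Beat 2 (L): throw ball3 h=6 -> lands@8:L; in-air after throw: [b1@4:L b2@6:L b3@8:L]
Beat 3 (R): throw ball4 h=4 -> lands@7:R; in-air after throw: [b1@4:L b2@6:L b4@7:R b3@8:L]
Beat 4 (L): throw ball1 h=5 -> lands@9:R; in-air after throw: [b2@6:L b4@7:R b3@8:L b1@9:R]
Beat 5 (R): throw ball5 h=6 -> lands@11:R; in-air after throw: [b2@6:L b4@7:R b3@8:L b1@9:R b5@11:R]

Answer: ball2:lands@6:L ball4:lands@7:R ball3:lands@8:L ball1:lands@9:R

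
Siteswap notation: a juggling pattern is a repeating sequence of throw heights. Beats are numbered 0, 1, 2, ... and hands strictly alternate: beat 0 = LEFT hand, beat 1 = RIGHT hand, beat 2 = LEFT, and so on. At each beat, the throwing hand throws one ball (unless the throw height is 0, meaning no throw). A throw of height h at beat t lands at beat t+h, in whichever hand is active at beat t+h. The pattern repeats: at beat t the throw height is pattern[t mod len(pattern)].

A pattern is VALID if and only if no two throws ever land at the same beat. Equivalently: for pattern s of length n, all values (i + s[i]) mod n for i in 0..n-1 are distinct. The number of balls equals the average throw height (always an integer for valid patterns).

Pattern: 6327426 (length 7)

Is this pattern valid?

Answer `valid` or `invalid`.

i=0: (i + s[i]) mod n = (0 + 6) mod 7 = 6
i=1: (i + s[i]) mod n = (1 + 3) mod 7 = 4
i=2: (i + s[i]) mod n = (2 + 2) mod 7 = 4
i=3: (i + s[i]) mod n = (3 + 7) mod 7 = 3
i=4: (i + s[i]) mod n = (4 + 4) mod 7 = 1
i=5: (i + s[i]) mod n = (5 + 2) mod 7 = 0
i=6: (i + s[i]) mod n = (6 + 6) mod 7 = 5
Residues: [6, 4, 4, 3, 1, 0, 5], distinct: False

Answer: invalid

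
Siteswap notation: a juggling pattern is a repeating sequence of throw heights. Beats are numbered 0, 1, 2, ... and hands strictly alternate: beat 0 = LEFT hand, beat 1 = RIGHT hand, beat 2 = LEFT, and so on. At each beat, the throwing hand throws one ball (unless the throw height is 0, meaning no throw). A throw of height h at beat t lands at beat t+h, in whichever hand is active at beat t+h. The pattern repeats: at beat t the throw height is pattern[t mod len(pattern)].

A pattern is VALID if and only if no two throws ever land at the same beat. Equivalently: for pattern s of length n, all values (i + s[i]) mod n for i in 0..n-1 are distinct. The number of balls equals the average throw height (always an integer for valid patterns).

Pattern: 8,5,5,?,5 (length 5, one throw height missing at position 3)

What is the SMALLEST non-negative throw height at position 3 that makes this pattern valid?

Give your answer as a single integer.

Answer: 2

Derivation:
i=0: (0 + 8) mod 5 = 3
i=1: (1 + 5) mod 5 = 1
i=2: (2 + 5) mod 5 = 2
i=3: s[i]=? (unknown)
i=4: (4 + 5) mod 5 = 4
Known residues: [1, 2, 3, 4]; need a permutation of 0..4, so missing residue r = 0
Need (3 + s) mod 5 = 0; smallest s = (0 - 3) mod 5 = 2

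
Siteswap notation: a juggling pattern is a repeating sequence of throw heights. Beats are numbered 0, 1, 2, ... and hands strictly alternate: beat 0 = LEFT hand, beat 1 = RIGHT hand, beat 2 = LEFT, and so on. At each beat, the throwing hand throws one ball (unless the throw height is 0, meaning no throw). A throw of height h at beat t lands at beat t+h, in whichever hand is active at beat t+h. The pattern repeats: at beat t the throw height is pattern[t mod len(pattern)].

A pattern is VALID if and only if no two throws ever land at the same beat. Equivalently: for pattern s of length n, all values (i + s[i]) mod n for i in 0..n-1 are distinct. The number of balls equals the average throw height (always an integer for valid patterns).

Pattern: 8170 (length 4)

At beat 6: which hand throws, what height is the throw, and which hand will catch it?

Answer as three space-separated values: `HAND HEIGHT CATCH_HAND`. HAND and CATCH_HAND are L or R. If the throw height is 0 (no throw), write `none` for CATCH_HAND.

Beat 6: 6 mod 2 = 0, so hand = L
Throw height = pattern[6 mod 4] = pattern[2] = 7
Lands at beat 6+7=13, 13 mod 2 = 1, so catch hand = R

Answer: L 7 R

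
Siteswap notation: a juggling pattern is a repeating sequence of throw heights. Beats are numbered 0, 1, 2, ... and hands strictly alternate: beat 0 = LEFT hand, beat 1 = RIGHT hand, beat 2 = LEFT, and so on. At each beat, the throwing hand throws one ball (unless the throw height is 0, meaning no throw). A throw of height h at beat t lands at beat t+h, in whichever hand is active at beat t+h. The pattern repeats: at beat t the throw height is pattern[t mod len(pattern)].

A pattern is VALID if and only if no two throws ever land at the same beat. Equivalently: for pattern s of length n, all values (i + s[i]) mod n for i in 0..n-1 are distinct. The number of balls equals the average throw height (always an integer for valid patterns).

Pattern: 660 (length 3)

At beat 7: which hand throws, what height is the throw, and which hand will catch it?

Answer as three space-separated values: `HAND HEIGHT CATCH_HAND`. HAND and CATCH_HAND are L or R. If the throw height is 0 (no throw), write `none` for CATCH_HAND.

Answer: R 6 R

Derivation:
Beat 7: 7 mod 2 = 1, so hand = R
Throw height = pattern[7 mod 3] = pattern[1] = 6
Lands at beat 7+6=13, 13 mod 2 = 1, so catch hand = R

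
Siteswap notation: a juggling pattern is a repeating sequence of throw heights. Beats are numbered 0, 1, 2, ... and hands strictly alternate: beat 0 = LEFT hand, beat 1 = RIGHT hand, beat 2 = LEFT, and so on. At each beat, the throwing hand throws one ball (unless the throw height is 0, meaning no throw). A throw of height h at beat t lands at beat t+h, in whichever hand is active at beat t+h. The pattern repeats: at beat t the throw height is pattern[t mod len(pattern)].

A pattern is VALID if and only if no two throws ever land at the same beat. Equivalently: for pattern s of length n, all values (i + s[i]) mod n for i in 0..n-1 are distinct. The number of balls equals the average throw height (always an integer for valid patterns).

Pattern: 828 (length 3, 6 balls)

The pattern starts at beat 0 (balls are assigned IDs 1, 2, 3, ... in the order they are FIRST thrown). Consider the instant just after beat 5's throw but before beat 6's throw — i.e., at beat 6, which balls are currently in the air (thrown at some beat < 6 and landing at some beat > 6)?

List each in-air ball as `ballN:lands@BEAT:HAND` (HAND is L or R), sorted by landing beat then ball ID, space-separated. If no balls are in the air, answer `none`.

Beat 0 (L): throw ball1 h=8 -> lands@8:L; in-air after throw: [b1@8:L]
Beat 1 (R): throw ball2 h=2 -> lands@3:R; in-air after throw: [b2@3:R b1@8:L]
Beat 2 (L): throw ball3 h=8 -> lands@10:L; in-air after throw: [b2@3:R b1@8:L b3@10:L]
Beat 3 (R): throw ball2 h=8 -> lands@11:R; in-air after throw: [b1@8:L b3@10:L b2@11:R]
Beat 4 (L): throw ball4 h=2 -> lands@6:L; in-air after throw: [b4@6:L b1@8:L b3@10:L b2@11:R]
Beat 5 (R): throw ball5 h=8 -> lands@13:R; in-air after throw: [b4@6:L b1@8:L b3@10:L b2@11:R b5@13:R]
Beat 6 (L): throw ball4 h=8 -> lands@14:L; in-air after throw: [b1@8:L b3@10:L b2@11:R b5@13:R b4@14:L]

Answer: ball1:lands@8:L ball3:lands@10:L ball2:lands@11:R ball5:lands@13:R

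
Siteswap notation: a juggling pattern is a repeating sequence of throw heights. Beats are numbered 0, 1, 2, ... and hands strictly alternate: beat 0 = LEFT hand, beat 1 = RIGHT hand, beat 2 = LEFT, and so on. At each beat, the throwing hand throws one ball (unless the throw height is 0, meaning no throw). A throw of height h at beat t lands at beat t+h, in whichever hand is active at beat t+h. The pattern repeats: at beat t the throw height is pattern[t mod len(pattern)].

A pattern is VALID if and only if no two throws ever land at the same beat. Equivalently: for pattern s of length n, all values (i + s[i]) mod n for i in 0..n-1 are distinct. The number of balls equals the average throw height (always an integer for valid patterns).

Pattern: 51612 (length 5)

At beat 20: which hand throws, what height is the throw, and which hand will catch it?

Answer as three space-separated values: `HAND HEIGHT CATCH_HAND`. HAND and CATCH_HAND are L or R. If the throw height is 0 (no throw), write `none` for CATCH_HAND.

Answer: L 5 R

Derivation:
Beat 20: 20 mod 2 = 0, so hand = L
Throw height = pattern[20 mod 5] = pattern[0] = 5
Lands at beat 20+5=25, 25 mod 2 = 1, so catch hand = R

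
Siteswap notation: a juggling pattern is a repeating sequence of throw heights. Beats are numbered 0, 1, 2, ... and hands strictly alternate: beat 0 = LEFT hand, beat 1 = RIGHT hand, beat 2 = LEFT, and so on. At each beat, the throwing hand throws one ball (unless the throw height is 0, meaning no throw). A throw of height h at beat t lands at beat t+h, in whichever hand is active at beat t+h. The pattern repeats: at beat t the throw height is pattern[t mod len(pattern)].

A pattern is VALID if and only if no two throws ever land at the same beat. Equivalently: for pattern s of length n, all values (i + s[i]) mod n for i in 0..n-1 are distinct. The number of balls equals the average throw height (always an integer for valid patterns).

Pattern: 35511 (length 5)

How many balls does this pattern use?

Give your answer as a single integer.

Pattern = [3, 5, 5, 1, 1], length n = 5
  position 0: throw height = 3, running sum = 3
  position 1: throw height = 5, running sum = 8
  position 2: throw height = 5, running sum = 13
  position 3: throw height = 1, running sum = 14
  position 4: throw height = 1, running sum = 15
Total sum = 15; balls = sum / n = 15 / 5 = 3

Answer: 3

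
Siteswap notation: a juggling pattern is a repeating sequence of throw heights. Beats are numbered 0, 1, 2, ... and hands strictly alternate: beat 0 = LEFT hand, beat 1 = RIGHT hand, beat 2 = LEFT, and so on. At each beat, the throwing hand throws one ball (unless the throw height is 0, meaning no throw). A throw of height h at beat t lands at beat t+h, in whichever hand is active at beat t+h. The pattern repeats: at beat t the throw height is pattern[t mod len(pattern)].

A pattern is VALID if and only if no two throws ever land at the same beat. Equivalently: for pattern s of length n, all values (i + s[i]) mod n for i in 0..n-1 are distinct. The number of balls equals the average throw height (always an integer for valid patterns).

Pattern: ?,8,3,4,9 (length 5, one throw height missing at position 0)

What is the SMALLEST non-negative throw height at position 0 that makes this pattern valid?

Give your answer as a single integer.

Answer: 1

Derivation:
i=0: s[i]=? (unknown)
i=1: (1 + 8) mod 5 = 4
i=2: (2 + 3) mod 5 = 0
i=3: (3 + 4) mod 5 = 2
i=4: (4 + 9) mod 5 = 3
Known residues: [0, 2, 3, 4]; need a permutation of 0..4, so missing residue r = 1
Need (0 + s) mod 5 = 1; smallest s = (1 - 0) mod 5 = 1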